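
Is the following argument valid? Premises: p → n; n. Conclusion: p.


This is affirming the consequent (fallacy). There exist truth assignments where the premises are all true but the conclusion is false.

Invalid.


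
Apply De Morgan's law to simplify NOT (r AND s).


De Morgan: the negation of a conjunction is the disjunction of the negations.
Distribute NOT across AND, flipping it to OR, and negate each literal.

(NOT r) OR (NOT s)


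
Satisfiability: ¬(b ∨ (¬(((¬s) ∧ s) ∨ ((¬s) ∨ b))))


Search for a satisfying assignment over {b, s}.
Try b=F, s=F: the formula evaluates to T.
A satisfying assignment exists.

Satisfiable.


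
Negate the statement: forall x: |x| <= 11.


¬(forall x: φ) = exists x: ¬φ, and ¬(exists x: φ) = forall x: ¬φ.
Apply to the universal statement.

exists x: ~(|x| <= 11)


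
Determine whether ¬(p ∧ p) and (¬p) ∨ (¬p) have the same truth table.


Compare truth tables:
p | φ | ψ
---------
F | T | T
T | F | F
The columns φ and ψ agree on every row.

Yes, they are logically equivalent.


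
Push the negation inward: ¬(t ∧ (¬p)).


De Morgan: the negation of a conjunction is the disjunction of the negations.
Distribute ¬ across ∧, flipping it to ∨, and negate each literal.

(¬t) ∨ p


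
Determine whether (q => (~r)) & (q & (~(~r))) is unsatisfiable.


Truth table over {q, r}:
q | r | φ
---------
False | False | False
True | False | False
False | True | False
True | True | False
Every row is false.

Yes, it is a contradiction.


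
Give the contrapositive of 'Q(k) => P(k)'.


The contrapositive of (P → Q) is (¬Q → ¬P); it is logically equivalent to the original.
Here P = 'Q(k)' and Q = 'P(k)'.

If not (P(k)), then not (Q(k)).


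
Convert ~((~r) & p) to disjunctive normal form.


Step 1: Apply De Morgan: ¬((¬r) ∧ p) = ¬(¬r) ∨ ¬p.
Step 2: Eliminate any double negations (¬¬X = X).

r | (~p)


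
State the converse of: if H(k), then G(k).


The converse of (P → Q) is (Q → P). It is not in general equivalent to the original.
Here P = 'H(k)' and Q = 'G(k)'.

If G(k), then H(k).


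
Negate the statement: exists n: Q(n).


¬(forall x: φ) = exists x: ¬φ, and ¬(exists x: φ) = forall x: ¬φ.
Apply to the existential statement.

forall n: ~(Q(n))


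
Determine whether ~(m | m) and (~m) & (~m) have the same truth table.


Compare truth tables:
m | φ | ψ
---------
False | True | True
True | False | False
The columns φ and ψ agree on every row.

Yes, they are logically equivalent.


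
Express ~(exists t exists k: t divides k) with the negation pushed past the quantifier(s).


Negation flips each quantifier (∀↔∃) and negates the inner predicate.
¬(exists t exists k: φ) = forall t forall k: ¬φ.

forall t forall k: ~(t divides k)


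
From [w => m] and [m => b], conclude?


Hypothetical syllogism: from (P → Q) and (Q → R), infer (P → R).
Chain the two implications through the shared middle term 'm'.

w => b


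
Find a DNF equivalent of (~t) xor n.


Step 1: (¬t) ⊕ n is true exactly when they disagree: ((¬t) ∧ ¬n) ∨ (¬(¬t) ∧ n).
Step 2: Eliminate any double negations (¬¬X = X).

((~t) & (~n)) | (t & n)


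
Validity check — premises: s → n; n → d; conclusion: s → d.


This matches the form of hypothetical syllogism: the conclusion follows in every model of the premises.

Valid.


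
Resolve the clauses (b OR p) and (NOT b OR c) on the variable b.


The clauses contain complementary literals b and NOTb.
Resolution eliminates this pair and disjoins the remaining literals (merging duplicates).

(p OR c)


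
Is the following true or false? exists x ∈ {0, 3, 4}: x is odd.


Evaluate the predicate on each element: 0:False, 3:True, 4:False.
Witness x = 3 satisfies the predicate.

True


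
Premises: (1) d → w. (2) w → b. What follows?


Hypothetical syllogism: from (P → Q) and (Q → R), infer (P → R).
Chain the two implications through the shared middle term 'w'.

d → b


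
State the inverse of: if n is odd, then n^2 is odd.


The inverse of (P → Q) is (¬P → ¬Q). It is equivalent to the converse, not to the original.
Here P = 'n is odd' and Q = 'n^2 is odd'.

If not (n is odd), then not (n^2 is odd).


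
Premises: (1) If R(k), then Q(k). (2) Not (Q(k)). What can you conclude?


Modus tollens: from (P → Q) and ¬Q, infer ¬P.
Q = 'Q(k)' is denied; since P → Q, P must also fail.

Not (R(k)).


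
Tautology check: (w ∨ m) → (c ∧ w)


Build the truth table over {c, m, w}:
c | m | w | φ
-------------
F | F | F | T
T | F | F | T
F | T | F | F
T | T | F | F
F | F | T | F
T | F | T | T
F | T | T | F
T | T | T | T
Counterexample at row 3: with c=F, m=T, w=F, the formula is F.

No, it is not a tautology.


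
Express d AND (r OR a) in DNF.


Step 1: Distribute ∧ over ∨: d ∧ (r ∨ a) = (d ∧ r) ∨ (d ∧ a).

(d AND r) OR (d AND a)


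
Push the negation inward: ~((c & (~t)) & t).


De Morgan: the negation of a conjunction is the disjunction of the negations.
Distribute ~ across &, flipping it to |, and negate each literal.

((~c) | t) | (~t)


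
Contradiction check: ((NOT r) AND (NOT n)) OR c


Truth table over {c, n, r}:
c | n | r | φ
-------------
F | F | F | T
T | F | F | T
F | T | F | F
T | T | F | T
F | F | T | F
T | F | T | T
F | T | T | F
T | T | T | T
Satisfying assignment at row 1: c=F, n=F, r=F gives T.

No, it is not a contradiction.


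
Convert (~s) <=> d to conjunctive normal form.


Step 1: Rewrite (¬s) ↔ d as ((¬s) → d) ∧ (d → (¬s)).
Step 2: Rewrite each implication as a disjunction.
Step 3: Eliminate any double negations (¬¬X = X).

(s | d) & ((~d) | (~s))


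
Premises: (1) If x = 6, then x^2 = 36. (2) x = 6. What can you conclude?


Modus ponens: from (P → Q) and P, infer Q.
P = 'x = 6' is asserted, and P → Q holds, so Q follows.

x^2 = 36.


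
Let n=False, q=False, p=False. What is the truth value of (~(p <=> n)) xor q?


Substitute n=False, q=False, p=False:
p <=> n = False <=> False = True
~(p <=> n) = False
(~(p <=> n)) xor q = False xor False = False

False


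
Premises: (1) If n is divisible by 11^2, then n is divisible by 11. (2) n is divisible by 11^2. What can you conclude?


Modus ponens: from (P → Q) and P, infer Q.
P = 'n is divisible by 11^2' is asserted, and P → Q holds, so Q follows.

n is divisible by 11.


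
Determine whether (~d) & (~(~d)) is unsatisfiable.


Truth table over {d}:
d | φ
-----
False | False
True | False
Every row is false.

Yes, it is a contradiction.


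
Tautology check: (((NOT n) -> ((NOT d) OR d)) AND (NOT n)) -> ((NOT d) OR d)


Build the truth table over {d, n}:
d | n | φ
---------
F | F | T
T | F | T
F | T | T
T | T | T
Every row evaluates to true.

Yes, it is a tautology.


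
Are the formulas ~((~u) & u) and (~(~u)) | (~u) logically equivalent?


Compare truth tables:
u | φ | ψ
---------
False | True | True
True | True | True
The columns φ and ψ agree on every row.

Yes, they are logically equivalent.


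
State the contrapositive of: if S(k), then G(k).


The contrapositive of (P → Q) is (¬Q → ¬P); it is logically equivalent to the original.
Here P = 'S(k)' and Q = 'G(k)'.

If not (G(k)), then not (S(k)).


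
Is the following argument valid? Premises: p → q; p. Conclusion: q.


This matches the form of modus ponens: the conclusion follows in every model of the premises.

Valid.


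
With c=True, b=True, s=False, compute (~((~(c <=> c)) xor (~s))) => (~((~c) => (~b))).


Substitute c=True, b=True, s=False:
c <=> c = True <=> True = True
~(c <=> c) = False
~s = True
(~(c <=> c)) xor (~s) = False xor True = True
~((~(c <=> c)) xor (~s)) = False
~c = False
~b = False
(~c) => (~b) = False => False = True
~((~c) => (~b)) = False
(~((~(c <=> c)) xor (~s))) => (~((~c) => (~b))) = False => False = True

True


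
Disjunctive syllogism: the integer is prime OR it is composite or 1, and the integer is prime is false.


Disjunctive syllogism: from (P ∨ Q) and ¬P, infer Q.
One disjunct, 'the integer is prime', is ruled out; the other must hold.

it is composite or 1


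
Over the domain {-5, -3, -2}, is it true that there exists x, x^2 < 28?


Evaluate the predicate on each element: -5:T, -3:T, -2:T.
Witness x = -5 satisfies the predicate.

T


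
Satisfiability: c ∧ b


Search for a satisfying assignment over {b, c}.
Try b=T, c=T: the formula evaluates to T.
A satisfying assignment exists.

Satisfiable.


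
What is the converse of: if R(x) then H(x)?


The converse of (P → Q) is (Q → P). It is not in general equivalent to the original.
Here P = 'R(x)' and Q = 'H(x)'.

If H(x), then R(x).


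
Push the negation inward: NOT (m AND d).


De Morgan: the negation of a conjunction is the disjunction of the negations.
Distribute NOT across AND, flipping it to OR, and negate each literal.

(NOT m) OR (NOT d)


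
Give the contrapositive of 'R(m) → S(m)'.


The contrapositive of (P → Q) is (¬Q → ¬P); it is logically equivalent to the original.
Here P = 'R(m)' and Q = 'S(m)'.

If not (S(m)), then not (R(m)).


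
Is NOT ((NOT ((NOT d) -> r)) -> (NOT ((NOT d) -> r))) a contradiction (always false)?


Truth table over {d, r}:
d | r | φ
---------
F | F | F
T | F | F
F | T | F
T | T | F
Every row is false.

Yes, it is a contradiction.


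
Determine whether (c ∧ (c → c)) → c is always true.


Build the truth table over {c}:
c | φ
-----
F | T
T | T
Every row evaluates to true.

Yes, it is a tautology.


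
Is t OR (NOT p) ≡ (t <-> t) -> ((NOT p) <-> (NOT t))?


Compare truth tables:
p | t | φ | ψ
-------------
F | F | T | T
T | F | F | F
F | T | T | F
T | T | T | T
They differ at row 3 (p=F, t=T): φ=T but ψ=F.

No, they are not logically equivalent.


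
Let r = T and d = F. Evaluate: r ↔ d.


Biconditional is true when both operands have the same truth value.
Substitute: r=T, d=F.
T ↔ F evaluates to F.

F


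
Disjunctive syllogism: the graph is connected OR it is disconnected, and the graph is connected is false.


Disjunctive syllogism: from (P ∨ Q) and ¬P, infer Q.
One disjunct, 'the graph is connected', is ruled out; the other must hold.

it is disconnected


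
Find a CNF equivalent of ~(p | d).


Step 1: Apply De Morgan: ¬(p ∨ d) = ¬p ∧ ¬d.

(~p) & (~d)


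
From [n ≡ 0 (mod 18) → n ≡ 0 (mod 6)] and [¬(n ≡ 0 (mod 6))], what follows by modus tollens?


Modus tollens: from (P → Q) and ¬Q, infer ¬P.
Q = 'n ≡ 0 (mod 6)' is denied; since P → Q, P must also fail.

Not (n ≡ 0 (mod 18)).


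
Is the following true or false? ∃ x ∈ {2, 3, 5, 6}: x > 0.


Evaluate the predicate on each element: 2:T, 3:T, 5:T, 6:T.
Witness x = 2 satisfies the predicate.

T


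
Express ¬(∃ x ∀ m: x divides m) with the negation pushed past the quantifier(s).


Negation flips each quantifier (∀↔∃) and negates the inner predicate.
¬(∃ x ∀ m: φ) = ∀ x ∃ m: ¬φ.

∀ x ∃ m: ¬(x divides m)


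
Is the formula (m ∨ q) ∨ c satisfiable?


Search for a satisfying assignment over {c, m, q}.
Try c=T, m=F, q=F: the formula evaluates to T.
A satisfying assignment exists.

Satisfiable.


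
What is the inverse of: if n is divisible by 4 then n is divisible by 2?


The inverse of (P → Q) is (¬P → ¬Q). It is equivalent to the converse, not to the original.
Here P = 'n is divisible by 4' and Q = 'n is divisible by 2'.

If not (n is divisible by 4), then not (n is divisible by 2).


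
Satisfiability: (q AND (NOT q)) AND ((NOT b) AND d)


Check all 8 assignments over {b, d, q}:
b | d | q | φ
-------------
F | F | F | F
T | F | F | F
F | T | F | F
T | T | F | F
F | F | T | F
T | F | T | F
F | T | T | F
T | T | T | F
No assignment makes the formula true.

Unsatisfiable.


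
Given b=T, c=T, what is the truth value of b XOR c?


Exclusive or is true when exactly one operand is true.
Substitute: b=T, c=T.
T XOR T evaluates to F.

F


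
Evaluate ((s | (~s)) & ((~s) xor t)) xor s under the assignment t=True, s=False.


Substitute t=True, s=False:
~s = True
s | (~s) = False | True = True
~s = True
(~s) xor t = True xor True = False
(s | (~s)) & ((~s) xor t) = True & False = False
((s | (~s)) & ((~s) xor t)) xor s = False xor False = False

False


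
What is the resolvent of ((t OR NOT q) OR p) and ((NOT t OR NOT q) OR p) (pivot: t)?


The clauses contain complementary literals t and NOTt.
Resolution eliminates this pair and disjoins the remaining literals (merging duplicates).

(NOT q OR p)


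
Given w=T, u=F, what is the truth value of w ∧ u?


Conjunction is true only when both operands are true.
Substitute: w=T, u=F.
T ∧ F evaluates to F.

F


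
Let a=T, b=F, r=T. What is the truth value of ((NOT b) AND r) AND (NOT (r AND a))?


Substitute a=T, b=F, r=T:
NOT b = T
(NOT b) AND r = T AND T = T
r AND a = T AND T = T
NOT (r AND a) = F
((NOT b) AND r) AND (NOT (r AND a)) = T AND F = F

F


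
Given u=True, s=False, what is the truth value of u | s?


Disjunction is false only when both operands are false.
Substitute: u=True, s=False.
True | False evaluates to True.

True


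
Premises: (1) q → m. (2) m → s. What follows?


Hypothetical syllogism: from (P → Q) and (Q → R), infer (P → R).
Chain the two implications through the shared middle term 'm'.

q → s


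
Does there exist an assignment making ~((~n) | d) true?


Search for a satisfying assignment over {d, n}.
Try d=False, n=True: the formula evaluates to True.
A satisfying assignment exists.

Satisfiable.


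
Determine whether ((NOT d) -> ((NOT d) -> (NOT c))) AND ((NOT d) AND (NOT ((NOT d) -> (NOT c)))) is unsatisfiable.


Truth table over {c, d}:
c | d | φ
---------
F | F | F
T | F | F
F | T | F
T | T | F
Every row is false.

Yes, it is a contradiction.


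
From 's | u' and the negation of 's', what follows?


Disjunctive syllogism: from (P ∨ Q) and ¬P, infer Q.
One disjunct, 's', is ruled out; the other must hold.

u


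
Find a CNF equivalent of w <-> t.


Step 1: Rewrite w ↔ t as (w → t) ∧ (t → w).
Step 2: Rewrite each implication as a disjunction.

((NOT w) OR t) AND ((NOT t) OR w)


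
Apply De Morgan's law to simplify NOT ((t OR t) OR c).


De Morgan: the negation of a disjunction is the conjunction of the negations.
Distribute NOT across OR, flipping it to AND, and negate each literal.

((NOT t) AND (NOT t)) AND (NOT c)


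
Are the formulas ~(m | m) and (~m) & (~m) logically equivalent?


Compare truth tables:
m | φ | ψ
---------
False | True | True
True | False | False
The columns φ and ψ agree on every row.

Yes, they are logically equivalent.


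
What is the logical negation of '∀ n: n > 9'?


¬(∀ x: φ) = ∃ x: ¬φ, and ¬(∃ x: φ) = ∀ x: ¬φ.
Apply to the universal statement.

∃ n: ¬(n > 9)


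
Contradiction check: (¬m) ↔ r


Truth table over {m, r}:
m | r | φ
---------
F | F | F
T | F | T
F | T | T
T | T | F
Satisfying assignment at row 2: m=T, r=F gives T.

No, it is not a contradiction.


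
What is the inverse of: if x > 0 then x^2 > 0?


The inverse of (P → Q) is (¬P → ¬Q). It is equivalent to the converse, not to the original.
Here P = 'x > 0' and Q = 'x^2 > 0'.

If not (x > 0), then not (x^2 > 0).


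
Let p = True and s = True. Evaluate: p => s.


Implication is false only when antecedent is true and consequent is false.
Substitute: p=True, s=True.
True => True evaluates to True.

True


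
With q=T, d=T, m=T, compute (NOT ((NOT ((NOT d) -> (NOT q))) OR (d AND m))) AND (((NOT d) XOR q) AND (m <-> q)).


Substitute q=T, d=T, m=T:
… (earlier sub-steps elided)
(NOT d) -> (NOT q) = F -> F = T
NOT ((NOT d) -> (NOT q)) = F
d AND m = T AND T = T
(NOT ((NOT d) -> (NOT q))) OR (d AND m) = F OR T = T
NOT ((NOT ((NOT d) -> (NOT q))) OR (d AND m)) = F
NOT d = F
(NOT d) XOR q = F XOR T = T
m <-> q = T <-> T = T
((NOT d) XOR q) AND (m <-> q) = T AND T = T
(NOT ((NOT ((NOT d) -> (NOT q))) OR (d AND m))) AND (((NOT d) XOR q) AND (m <-> q)) = F AND T = F

F


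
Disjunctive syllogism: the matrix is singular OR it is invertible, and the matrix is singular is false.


Disjunctive syllogism: from (P ∨ Q) and ¬P, infer Q.
One disjunct, 'the matrix is singular', is ruled out; the other must hold.

it is invertible


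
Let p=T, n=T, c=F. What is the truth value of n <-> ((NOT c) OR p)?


Substitute p=T, n=T, c=F:
NOT c = T
(NOT c) OR p = T OR T = T
n <-> ((NOT c) OR p) = T <-> T = T

T


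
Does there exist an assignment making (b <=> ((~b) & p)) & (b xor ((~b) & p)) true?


Check all 4 assignments over {b, p}:
b | p | φ
---------
False | False | False
True | False | False
False | True | False
True | True | False
No assignment makes the formula true.

Unsatisfiable.


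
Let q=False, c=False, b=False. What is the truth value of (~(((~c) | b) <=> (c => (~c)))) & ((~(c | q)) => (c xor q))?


Substitute q=False, c=False, b=False:
… (earlier sub-steps elided)
(~c) | b = True | False = True
~c = True
c => (~c) = False => True = True
((~c) | b) <=> (c => (~c)) = True <=> True = True
~(((~c) | b) <=> (c => (~c))) = False
c | q = False | False = False
~(c | q) = True
c xor q = False xor False = False
(~(c | q)) => (c xor q) = True => False = False
(~(((~c) | b) <=> (c => (~c)))) & ((~(c | q)) => (c xor q)) = False & False = False

False


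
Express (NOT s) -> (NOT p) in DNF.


Step 1: Rewrite (¬s) → (¬p) as ¬(¬s) ∨ (¬p).
Step 2: Eliminate any double negations (¬¬X = X).

s OR (NOT p)


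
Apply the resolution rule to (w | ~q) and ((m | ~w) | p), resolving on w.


The clauses contain complementary literals w and ~w.
Resolution eliminates this pair and disjoins the remaining literals (merging duplicates).

((~q | m) | p)


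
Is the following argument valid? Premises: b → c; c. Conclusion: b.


This is affirming the consequent (fallacy). There exist truth assignments where the premises are all true but the conclusion is false.

Invalid.


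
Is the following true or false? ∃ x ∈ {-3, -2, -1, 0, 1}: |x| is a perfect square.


Evaluate the predicate on each element: -3:F, -2:F, -1:T, 0:T, 1:T.
Witness x = -1 satisfies the predicate.

T


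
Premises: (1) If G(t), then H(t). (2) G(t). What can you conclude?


Modus ponens: from (P → Q) and P, infer Q.
P = 'G(t)' is asserted, and P → Q holds, so Q follows.

H(t).


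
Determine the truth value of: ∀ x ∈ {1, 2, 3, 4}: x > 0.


Evaluate the predicate on each element: 1:T, 2:T, 3:T, 4:T.
Every element satisfies the predicate.

T


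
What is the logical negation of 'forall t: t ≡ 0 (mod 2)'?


¬(forall x: φ) = exists x: ¬φ, and ¬(exists x: φ) = forall x: ¬φ.
Apply to the universal statement.

exists t: ~(t ≡ 0 (mod 2))


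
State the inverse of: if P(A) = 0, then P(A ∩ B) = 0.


The inverse of (P → Q) is (¬P → ¬Q). It is equivalent to the converse, not to the original.
Here P = 'P(A) = 0' and Q = 'P(A ∩ B) = 0'.

If not (P(A) = 0), then not (P(A ∩ B) = 0).


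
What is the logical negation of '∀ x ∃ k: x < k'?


Negation flips each quantifier (∀↔∃) and negates the inner predicate.
¬(∀ x ∃ k: φ) = ∃ x ∀ k: ¬φ.

∃ x ∀ k: ¬(x < k)


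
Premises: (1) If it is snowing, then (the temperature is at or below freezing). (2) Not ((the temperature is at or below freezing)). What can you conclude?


Modus tollens: from (P → Q) and ¬Q, infer ¬P.
Q = '(the temperature is at or below freezing)' is denied; since P → Q, P must also fail.

Not (it is snowing).


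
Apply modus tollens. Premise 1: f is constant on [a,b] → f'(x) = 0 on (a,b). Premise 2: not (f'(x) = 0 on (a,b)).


Modus tollens: from (P → Q) and ¬Q, infer ¬P.
Q = 'f'(x) = 0 on (a,b)' is denied; since P → Q, P must also fail.

Not (f is constant on [a,b]).


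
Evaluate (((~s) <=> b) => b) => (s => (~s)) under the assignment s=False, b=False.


Substitute s=False, b=False:
~s = True
(~s) <=> b = True <=> False = False
((~s) <=> b) => b = False => False = True
~s = True
s => (~s) = False => True = True
(((~s) <=> b) => b) => (s => (~s)) = True => True = True

True


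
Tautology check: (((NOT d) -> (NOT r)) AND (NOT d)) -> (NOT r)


Build the truth table over {d, r}:
d | r | φ
---------
F | F | T
T | F | T
F | T | T
T | T | T
Every row evaluates to true.

Yes, it is a tautology.


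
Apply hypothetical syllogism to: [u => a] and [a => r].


Hypothetical syllogism: from (P → Q) and (Q → R), infer (P → R).
Chain the two implications through the shared middle term 'a'.

u => r


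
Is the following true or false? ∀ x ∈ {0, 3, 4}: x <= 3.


Evaluate the predicate on each element: 0:T, 3:T, 4:F.
Counterexample x = 4 fails the predicate.

F


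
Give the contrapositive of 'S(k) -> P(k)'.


The contrapositive of (P → Q) is (¬Q → ¬P); it is logically equivalent to the original.
Here P = 'S(k)' and Q = 'P(k)'.

If not (P(k)), then not (S(k)).


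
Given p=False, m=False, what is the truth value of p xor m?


Exclusive or is true when exactly one operand is true.
Substitute: p=False, m=False.
False xor False evaluates to False.

False


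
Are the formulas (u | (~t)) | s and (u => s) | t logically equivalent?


Compare truth tables:
s | t | u | φ | ψ
-----------------
False | False | False | True | True
True | False | False | True | True
False | True | False | False | True
True | True | False | True | True
False | False | True | True | False
True | False | True | True | True
False | True | True | True | True
True | True | True | True | True
They differ at row 3 (s=False, t=True, u=False): φ=False but ψ=True.

No, they are not logically equivalent.


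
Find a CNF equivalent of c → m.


Step 1: Rewrite c → m as ¬c ∨ m.

(¬c) ∨ m


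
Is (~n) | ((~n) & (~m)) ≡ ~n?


Compare truth tables:
m | n | φ | ψ
-------------
False | False | True | True
True | False | True | True
False | True | False | False
True | True | False | False
The columns φ and ψ agree on every row.

Yes, they are logically equivalent.


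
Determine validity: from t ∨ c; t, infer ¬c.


This is affirming a disjunct (fallacy). There exist truth assignments where the premises are all true but the conclusion is false.

Invalid.


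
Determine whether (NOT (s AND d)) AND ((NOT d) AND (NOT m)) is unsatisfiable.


Truth table over {d, m, s}:
d | m | s | φ
-------------
F | F | F | T
T | F | F | F
F | T | F | F
T | T | F | F
F | F | T | T
T | F | T | F
F | T | T | F
T | T | T | F
Satisfying assignment at row 1: d=F, m=F, s=F gives T.

No, it is not a contradiction.


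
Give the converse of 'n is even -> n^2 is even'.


The converse of (P → Q) is (Q → P). It is not in general equivalent to the original.
Here P = 'n is even' and Q = 'n^2 is even'.

If n^2 is even, then n is even.


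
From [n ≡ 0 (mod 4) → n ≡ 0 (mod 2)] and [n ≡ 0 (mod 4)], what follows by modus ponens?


Modus ponens: from (P → Q) and P, infer Q.
P = 'n ≡ 0 (mod 4)' is asserted, and P → Q holds, so Q follows.

n ≡ 0 (mod 2).


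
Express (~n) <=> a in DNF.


Step 1: (¬n) ↔ a is true exactly when both agree: ((¬n) ∧ a) ∨ (¬(¬n) ∧ ¬a).
Step 2: Eliminate any double negations (¬¬X = X).

((~n) & a) | (n & (~a))


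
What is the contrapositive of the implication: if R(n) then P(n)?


The contrapositive of (P → Q) is (¬Q → ¬P); it is logically equivalent to the original.
Here P = 'R(n)' and Q = 'P(n)'.

If not (P(n)), then not (R(n)).


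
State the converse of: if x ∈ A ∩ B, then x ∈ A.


The converse of (P → Q) is (Q → P). It is not in general equivalent to the original.
Here P = 'x ∈ A ∩ B' and Q = 'x ∈ A'.

If x ∈ A, then x ∈ A ∩ B.


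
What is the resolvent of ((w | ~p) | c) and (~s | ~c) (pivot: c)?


The clauses contain complementary literals c and ~c.
Resolution eliminates this pair and disjoins the remaining literals (merging duplicates).

((~p | w) | ~s)


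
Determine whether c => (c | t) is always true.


Build the truth table over {c, t}:
c | t | φ
---------
False | False | True
True | False | True
False | True | True
True | True | True
Every row evaluates to true.

Yes, it is a tautology.


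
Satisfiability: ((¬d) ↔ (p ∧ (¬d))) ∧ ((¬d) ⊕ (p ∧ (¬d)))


Check all 4 assignments over {d, p}:
d | p | φ
---------
F | F | F
T | F | F
F | T | F
T | T | F
No assignment makes the formula true.

Unsatisfiable.


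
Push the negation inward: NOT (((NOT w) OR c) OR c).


De Morgan: the negation of a disjunction is the conjunction of the negations.
Distribute NOT across OR, flipping it to AND, and negate each literal.

(w AND (NOT c)) AND (NOT c)


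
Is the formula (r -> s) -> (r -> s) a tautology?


Build the truth table over {r, s}:
r | s | φ
---------
F | F | T
T | F | T
F | T | T
T | T | T
Every row evaluates to true.

Yes, it is a tautology.


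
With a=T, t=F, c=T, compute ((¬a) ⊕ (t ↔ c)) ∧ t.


Substitute a=T, t=F, c=T:
¬a = F
t ↔ c = F ↔ T = F
(¬a) ⊕ (t ↔ c) = F ⊕ F = F
((¬a) ⊕ (t ↔ c)) ∧ t = F ∧ F = F

F


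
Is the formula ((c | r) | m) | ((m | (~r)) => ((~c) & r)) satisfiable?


Search for a satisfying assignment over {c, m, r}.
Try c=True, m=False, r=False: the formula evaluates to True.
A satisfying assignment exists.

Satisfiable.


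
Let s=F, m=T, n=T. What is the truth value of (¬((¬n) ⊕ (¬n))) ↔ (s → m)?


Substitute s=F, m=T, n=T:
¬n = F
¬n = F
(¬n) ⊕ (¬n) = F ⊕ F = F
¬((¬n) ⊕ (¬n)) = T
s → m = F → T = T
(¬((¬n) ⊕ (¬n))) ↔ (s → m) = T ↔ T = T

T


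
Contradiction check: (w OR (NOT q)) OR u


Truth table over {q, u, w}:
q | u | w | φ
-------------
F | F | F | T
T | F | F | F
F | T | F | T
T | T | F | T
F | F | T | T
T | F | T | T
F | T | T | T
T | T | T | T
Satisfying assignment at row 1: q=F, u=F, w=F gives T.

No, it is not a contradiction.


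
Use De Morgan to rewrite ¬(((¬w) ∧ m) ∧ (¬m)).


De Morgan: the negation of a conjunction is the disjunction of the negations.
Distribute ¬ across ∧, flipping it to ∨, and negate each literal.

(w ∨ (¬m)) ∨ m


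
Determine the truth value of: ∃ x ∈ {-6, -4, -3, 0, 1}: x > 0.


Evaluate the predicate on each element: -6:F, -4:F, -3:F, 0:F, 1:T.
Witness x = 1 satisfies the predicate.

T


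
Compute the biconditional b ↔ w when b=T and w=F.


Biconditional is true when both operands have the same truth value.
Substitute: b=T, w=F.
T ↔ F evaluates to F.

F


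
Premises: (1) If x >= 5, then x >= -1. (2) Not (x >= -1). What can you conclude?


Modus tollens: from (P → Q) and ¬Q, infer ¬P.
Q = 'x >= -1' is denied; since P → Q, P must also fail.

Not (x >= 5).


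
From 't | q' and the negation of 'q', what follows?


Disjunctive syllogism: from (P ∨ Q) and ¬P, infer Q.
One disjunct, 'q', is ruled out; the other must hold.

t


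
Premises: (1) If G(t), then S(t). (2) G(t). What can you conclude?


Modus ponens: from (P → Q) and P, infer Q.
P = 'G(t)' is asserted, and P → Q holds, so Q follows.

S(t).


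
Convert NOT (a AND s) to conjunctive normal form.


Step 1: Apply De Morgan: ¬(a ∧ s) = ¬a ∨ ¬s.

(NOT a) OR (NOT s)


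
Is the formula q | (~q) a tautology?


Build the truth table over {q}:
q | φ
-----
False | True
True | True
Every row evaluates to true.

Yes, it is a tautology.


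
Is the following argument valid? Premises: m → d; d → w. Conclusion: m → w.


This matches the form of hypothetical syllogism: the conclusion follows in every model of the premises.

Valid.


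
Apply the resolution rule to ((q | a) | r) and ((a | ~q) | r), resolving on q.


The clauses contain complementary literals q and ~q.
Resolution eliminates this pair and disjoins the remaining literals (merging duplicates).

(r | a)


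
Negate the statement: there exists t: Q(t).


¬(for all x: φ) = there exists x: ¬φ, and ¬(there exists x: φ) = for all x: ¬φ.
Apply to the existential statement.

for all t: NOT(Q(t))


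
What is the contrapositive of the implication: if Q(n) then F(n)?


The contrapositive of (P → Q) is (¬Q → ¬P); it is logically equivalent to the original.
Here P = 'Q(n)' and Q = 'F(n)'.

If not (F(n)), then not (Q(n)).


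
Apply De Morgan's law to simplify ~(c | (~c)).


De Morgan: the negation of a disjunction is the conjunction of the negations.
Distribute ~ across |, flipping it to &, and negate each literal.

(~c) & c


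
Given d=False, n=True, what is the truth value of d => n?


Implication is false only when antecedent is true and consequent is false.
Substitute: d=False, n=True.
False => True evaluates to True.

True


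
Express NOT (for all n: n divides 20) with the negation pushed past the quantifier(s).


¬(for all x: φ) = there exists x: ¬φ, and ¬(there exists x: φ) = for all x: ¬φ.
Apply to the universal statement.

there exists n: NOT(n divides 20)


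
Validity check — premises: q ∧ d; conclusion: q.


This matches the form of conjunction elimination: the conclusion follows in every model of the premises.

Valid.


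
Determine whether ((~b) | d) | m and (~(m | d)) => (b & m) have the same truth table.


Compare truth tables:
b | d | m | φ | ψ
-----------------
False | False | False | True | False
True | False | False | False | False
False | True | False | True | True
True | True | False | True | True
False | False | True | True | True
True | False | True | True | True
False | True | True | True | True
True | True | True | True | True
They differ at row 1 (b=False, d=False, m=False): φ=True but ψ=False.

No, they are not logically equivalent.


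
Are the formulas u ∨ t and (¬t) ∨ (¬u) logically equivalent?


Compare truth tables:
t | u | φ | ψ
-------------
F | F | F | T
T | F | T | T
F | T | T | T
T | T | T | F
They differ at row 1 (t=F, u=F): φ=F but ψ=T.

No, they are not logically equivalent.


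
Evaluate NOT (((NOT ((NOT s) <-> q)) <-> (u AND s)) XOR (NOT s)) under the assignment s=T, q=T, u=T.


Substitute s=T, q=T, u=T:
NOT s = F
(NOT s) <-> q = F <-> T = F
NOT ((NOT s) <-> q) = T
u AND s = T AND T = T
(NOT ((NOT s) <-> q)) <-> (u AND s) = T <-> T = T
NOT s = F
((NOT ((NOT s) <-> q)) <-> (u AND s)) XOR (NOT s) = T XOR F = T
NOT (((NOT ((NOT s) <-> q)) <-> (u AND s)) XOR (NOT s)) = F

F


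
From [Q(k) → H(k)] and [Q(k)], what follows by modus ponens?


Modus ponens: from (P → Q) and P, infer Q.
P = 'Q(k)' is asserted, and P → Q holds, so Q follows.

H(k).


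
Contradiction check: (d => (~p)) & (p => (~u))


Truth table over {d, p, u}:
d | p | u | φ
-------------
False | False | False | True
True | False | False | True
False | True | False | True
True | True | False | False
False | False | True | True
True | False | True | True
False | True | True | False
True | True | True | False
Satisfying assignment at row 1: d=False, p=False, u=False gives True.

No, it is not a contradiction.


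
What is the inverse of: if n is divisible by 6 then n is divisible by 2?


The inverse of (P → Q) is (¬P → ¬Q). It is equivalent to the converse, not to the original.
Here P = 'n is divisible by 6' and Q = 'n is divisible by 2'.

If not (n is divisible by 6), then not (n is divisible by 2).


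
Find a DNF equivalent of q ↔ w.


Step 1: q ↔ w is true exactly when both agree: (q ∧ w) ∨ (¬q ∧ ¬w).

(q ∧ w) ∨ ((¬q) ∧ (¬w))


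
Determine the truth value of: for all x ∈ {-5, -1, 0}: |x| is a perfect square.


Evaluate the predicate on each element: -5:F, -1:T, 0:T.
Counterexample x = -5 fails the predicate.

F


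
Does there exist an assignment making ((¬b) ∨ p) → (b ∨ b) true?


Search for a satisfying assignment over {b, p}.
Try b=T, p=F: the formula evaluates to T.
A satisfying assignment exists.

Satisfiable.


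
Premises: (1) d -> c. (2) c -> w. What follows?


Hypothetical syllogism: from (P → Q) and (Q → R), infer (P → R).
Chain the two implications through the shared middle term 'c'.

d -> w


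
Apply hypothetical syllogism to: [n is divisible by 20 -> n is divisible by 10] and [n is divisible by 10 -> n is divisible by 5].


Hypothetical syllogism: from (P → Q) and (Q → R), infer (P → R).
Chain the two implications through the shared middle term 'n is divisible by 10'.

n is divisible by 20 -> n is divisible by 5


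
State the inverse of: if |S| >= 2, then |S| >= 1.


The inverse of (P → Q) is (¬P → ¬Q). It is equivalent to the converse, not to the original.
Here P = '|S| >= 2' and Q = '|S| >= 1'.

If not (|S| >= 2), then not (|S| >= 1).


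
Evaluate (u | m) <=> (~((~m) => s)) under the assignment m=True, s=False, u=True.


Substitute m=True, s=False, u=True:
u | m = True | True = True
~m = False
(~m) => s = False => False = True
~((~m) => s) = False
(u | m) <=> (~((~m) => s)) = True <=> False = False

False


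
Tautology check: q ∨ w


Build the truth table over {q, w}:
q | w | φ
---------
F | F | F
T | F | T
F | T | T
T | T | T
Counterexample at row 1: with q=F, w=F, the formula is F.

No, it is not a tautology.


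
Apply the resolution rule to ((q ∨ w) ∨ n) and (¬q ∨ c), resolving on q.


The clauses contain complementary literals q and ¬q.
Resolution eliminates this pair and disjoins the remaining literals (merging duplicates).

((n ∨ w) ∨ c)


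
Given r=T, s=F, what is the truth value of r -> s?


Implication is false only when antecedent is true and consequent is false.
Substitute: r=T, s=F.
T -> F evaluates to F.

F


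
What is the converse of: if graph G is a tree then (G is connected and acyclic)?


The converse of (P → Q) is (Q → P). It is not in general equivalent to the original.
Here P = 'graph G is a tree' and Q = '(G is connected and acyclic)'.

If (G is connected and acyclic), then graph G is a tree.


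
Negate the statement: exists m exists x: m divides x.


Negation flips each quantifier (∀↔∃) and negates the inner predicate.
¬(exists m exists x: φ) = forall m forall x: ¬φ.

forall m forall x: ~(m divides x)


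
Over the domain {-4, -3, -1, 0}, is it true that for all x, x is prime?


Evaluate the predicate on each element: -4:F, -3:F, -1:F, 0:F.
Counterexample x = -4 fails the predicate.

F


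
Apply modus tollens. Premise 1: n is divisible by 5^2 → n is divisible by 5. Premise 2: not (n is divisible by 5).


Modus tollens: from (P → Q) and ¬Q, infer ¬P.
Q = 'n is divisible by 5' is denied; since P → Q, P must also fail.

Not (n is divisible by 5^2).


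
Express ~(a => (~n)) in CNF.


Step 1: Rewrite a → (¬n) as ¬a ∨ (¬n).
Step 2: Negate: ¬(¬a ∨ (¬n)) = a ∧ ¬(¬n) (De Morgan + double negation).
Step 3: Eliminate any double negations (¬¬X = X).

a & n


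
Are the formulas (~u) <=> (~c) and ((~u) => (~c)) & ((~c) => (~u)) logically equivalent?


Compare truth tables:
c | u | φ | ψ
-------------
False | False | True | True
True | False | False | False
False | True | False | False
True | True | True | True
The columns φ and ψ agree on every row.

Yes, they are logically equivalent.


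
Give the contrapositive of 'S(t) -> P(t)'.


The contrapositive of (P → Q) is (¬Q → ¬P); it is logically equivalent to the original.
Here P = 'S(t)' and Q = 'P(t)'.

If not (P(t)), then not (S(t)).


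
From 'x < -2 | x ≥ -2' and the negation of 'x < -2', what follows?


Disjunctive syllogism: from (P ∨ Q) and ¬P, infer Q.
One disjunct, 'x < -2', is ruled out; the other must hold.

x ≥ -2


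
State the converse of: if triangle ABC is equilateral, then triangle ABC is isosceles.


The converse of (P → Q) is (Q → P). It is not in general equivalent to the original.
Here P = 'triangle ABC is equilateral' and Q = 'triangle ABC is isosceles'.

If triangle ABC is isosceles, then triangle ABC is equilateral.


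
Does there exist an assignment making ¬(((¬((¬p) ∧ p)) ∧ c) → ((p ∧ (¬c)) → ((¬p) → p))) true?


Check all 4 assignments over {c, p}:
c | p | φ
---------
F | F | F
T | F | F
F | T | F
T | T | F
No assignment makes the formula true.

Unsatisfiable.


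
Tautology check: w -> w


Build the truth table over {w}:
w | φ
-----
F | T
T | T
Every row evaluates to true.

Yes, it is a tautology.


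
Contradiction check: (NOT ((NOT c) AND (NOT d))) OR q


Truth table over {c, d, q}:
c | d | q | φ
-------------
F | F | F | F
T | F | F | T
F | T | F | T
T | T | F | T
F | F | T | T
T | F | T | T
F | T | T | T
T | T | T | T
Satisfying assignment at row 2: c=T, d=F, q=F gives T.

No, it is not a contradiction.


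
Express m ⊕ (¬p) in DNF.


Step 1: m ⊕ (¬p) is true exactly when they disagree: (m ∧ ¬(¬p)) ∨ (¬m ∧ (¬p)).
Step 2: Eliminate any double negations (¬¬X = X).

(m ∧ p) ∨ ((¬m) ∧ (¬p))


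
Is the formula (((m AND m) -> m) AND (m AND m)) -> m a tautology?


Build the truth table over {m}:
m | φ
-----
F | T
T | T
Every row evaluates to true.

Yes, it is a tautology.


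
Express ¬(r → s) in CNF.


Step 1: Rewrite r → s as ¬r ∨ s.
Step 2: Negate: ¬(¬r ∨ s) = r ∧ ¬s (De Morgan + double negation).

r ∧ (¬s)


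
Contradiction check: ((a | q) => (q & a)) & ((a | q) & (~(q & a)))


Truth table over {a, q}:
a | q | φ
---------
False | False | False
True | False | False
False | True | False
True | True | False
Every row is false.

Yes, it is a contradiction.


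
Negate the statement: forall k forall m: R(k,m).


Negation flips each quantifier (∀↔∃) and negates the inner predicate.
¬(forall k forall m: φ) = exists k exists m: ¬φ.

exists k exists m: ~(R(k,m))


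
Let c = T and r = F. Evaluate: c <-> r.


Biconditional is true when both operands have the same truth value.
Substitute: c=T, r=F.
T <-> F evaluates to F.

F


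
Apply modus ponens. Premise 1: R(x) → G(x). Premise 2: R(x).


Modus ponens: from (P → Q) and P, infer Q.
P = 'R(x)' is asserted, and P → Q holds, so Q follows.

G(x).


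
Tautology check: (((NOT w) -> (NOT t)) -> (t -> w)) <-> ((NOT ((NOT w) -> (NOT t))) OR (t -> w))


Build the truth table over {t, w}:
t | w | φ
---------
F | F | T
T | F | T
F | T | T
T | T | T
Every row evaluates to true.

Yes, it is a tautology.


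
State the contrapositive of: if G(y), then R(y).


The contrapositive of (P → Q) is (¬Q → ¬P); it is logically equivalent to the original.
Here P = 'G(y)' and Q = 'R(y)'.

If not (R(y)), then not (G(y)).


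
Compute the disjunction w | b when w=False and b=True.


Disjunction is false only when both operands are false.
Substitute: w=False, b=True.
False | True evaluates to True.

True


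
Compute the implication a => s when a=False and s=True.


Implication is false only when antecedent is true and consequent is false.
Substitute: a=False, s=True.
False => True evaluates to True.

True


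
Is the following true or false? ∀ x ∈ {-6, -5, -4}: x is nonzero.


Evaluate the predicate on each element: -6:T, -5:T, -4:T.
Every element satisfies the predicate.

T


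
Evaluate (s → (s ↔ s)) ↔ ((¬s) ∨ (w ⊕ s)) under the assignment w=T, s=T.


Substitute w=T, s=T:
s ↔ s = T ↔ T = T
s → (s ↔ s) = T → T = T
¬s = F
w ⊕ s = T ⊕ T = F
(¬s) ∨ (w ⊕ s) = F ∨ F = F
(s → (s ↔ s)) ↔ ((¬s) ∨ (w ⊕ s)) = T ↔ F = F

F
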